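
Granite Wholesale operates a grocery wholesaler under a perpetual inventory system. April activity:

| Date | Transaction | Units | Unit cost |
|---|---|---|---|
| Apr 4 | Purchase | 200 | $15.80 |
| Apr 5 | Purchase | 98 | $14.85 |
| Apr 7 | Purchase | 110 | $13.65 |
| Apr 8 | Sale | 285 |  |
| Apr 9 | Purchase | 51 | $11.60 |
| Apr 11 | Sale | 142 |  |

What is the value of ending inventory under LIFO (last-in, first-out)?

Ending inventory = $505.60

Apr 8, 285 sold [LIFO — newest first]: 110 @ $13.65 + 98 @ $14.85 + 77 @ $15.80 = $4,173.40
Apr 11, 142 sold [LIFO — newest first]: 51 @ $11.60 + 91 @ $15.80 = $2,029.40
Total COGS = $4,173.40 + $2,029.40 = $6,202.80
Ending inventory: 32 @ $15.80 = $505.60
Check: goods available $6,708.40 = COGS $6,202.80 + ending $505.60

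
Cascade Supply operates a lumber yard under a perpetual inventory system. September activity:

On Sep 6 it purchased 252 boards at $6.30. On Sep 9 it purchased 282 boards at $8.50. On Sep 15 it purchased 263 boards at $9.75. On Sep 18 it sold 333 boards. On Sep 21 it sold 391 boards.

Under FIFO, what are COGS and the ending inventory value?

Sep 18, 333 sold [FIFO — oldest first]: 252 @ $6.30 + 81 @ $8.50 = $2,276.10
Sep 21, 391 sold [FIFO — oldest first]: 201 @ $8.50 + 190 @ $9.75 = $3,561.00
Total COGS = $2,276.10 + $3,561.00 = $5,837.10
Ending inventory: 73 @ $9.75 = $711.75

COGS = $5,837.10; ending inventory = $711.75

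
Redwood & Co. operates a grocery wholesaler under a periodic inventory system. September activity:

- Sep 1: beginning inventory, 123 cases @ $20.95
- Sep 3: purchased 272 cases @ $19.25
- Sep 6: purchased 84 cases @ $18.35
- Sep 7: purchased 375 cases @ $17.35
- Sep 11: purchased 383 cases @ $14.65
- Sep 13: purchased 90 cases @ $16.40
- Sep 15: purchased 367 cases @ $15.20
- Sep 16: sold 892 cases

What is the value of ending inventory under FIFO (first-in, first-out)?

Ending inventory = $12,108.65

Sep 16, 892 sold [FIFO — oldest first]: 123 @ $20.95 + 272 @ $19.25 + 84 @ $18.35 + 375 @ $17.35 + 38 @ $14.65 = $16,417.20
Ending inventory: 345 @ $14.65 + 90 @ $16.40 + 367 @ $15.20 = $12,108.65
Check: goods available $28,525.85 = COGS $16,417.20 + ending $12,108.65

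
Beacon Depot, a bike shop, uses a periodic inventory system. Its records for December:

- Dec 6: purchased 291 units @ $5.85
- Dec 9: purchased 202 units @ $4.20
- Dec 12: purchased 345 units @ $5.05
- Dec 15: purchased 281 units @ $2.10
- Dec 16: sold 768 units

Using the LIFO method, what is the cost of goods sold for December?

COGS = $2,928.75

Dec 16, 768 sold [LIFO — newest first]: 281 @ $2.10 + 345 @ $5.05 + 142 @ $4.20 = $2,928.75
Ending inventory: 291 @ $5.85 + 60 @ $4.20 = $1,954.35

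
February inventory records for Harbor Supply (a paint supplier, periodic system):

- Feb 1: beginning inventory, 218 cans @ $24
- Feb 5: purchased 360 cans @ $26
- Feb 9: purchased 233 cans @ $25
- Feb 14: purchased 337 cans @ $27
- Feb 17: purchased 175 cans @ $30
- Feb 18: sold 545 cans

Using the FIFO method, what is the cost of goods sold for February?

COGS = $13,734

Feb 18, 545 sold [FIFO — oldest first]: 218 @ $24 + 327 @ $26 = $13,734
Ending inventory: 33 @ $26 + 233 @ $25 + 337 @ $27 + 175 @ $30 = $21,032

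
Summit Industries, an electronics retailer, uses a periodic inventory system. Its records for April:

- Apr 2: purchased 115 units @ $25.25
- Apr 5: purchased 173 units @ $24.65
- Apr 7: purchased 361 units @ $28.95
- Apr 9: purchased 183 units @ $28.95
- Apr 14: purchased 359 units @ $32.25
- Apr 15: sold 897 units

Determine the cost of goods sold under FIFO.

COGS = $25,013.25

Apr 15, 897 sold [FIFO — oldest first]: 115 @ $25.25 + 173 @ $24.65 + 361 @ $28.95 + 183 @ $28.95 + 65 @ $32.25 = $25,013.25
Ending inventory: 294 @ $32.25 = $9,481.50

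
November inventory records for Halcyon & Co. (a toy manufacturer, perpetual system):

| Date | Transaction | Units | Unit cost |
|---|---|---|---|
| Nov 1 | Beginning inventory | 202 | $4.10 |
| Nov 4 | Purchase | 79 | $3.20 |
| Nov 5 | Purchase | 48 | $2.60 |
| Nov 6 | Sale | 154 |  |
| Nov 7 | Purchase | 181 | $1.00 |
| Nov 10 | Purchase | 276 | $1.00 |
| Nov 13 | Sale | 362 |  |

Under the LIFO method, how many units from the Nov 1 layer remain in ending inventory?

Nov 6, 154 sold [LIFO — newest first]: 48 @ $2.60 + 79 @ $3.20 + 27 @ $4.10 = $488.30
Nov 13, 362 sold [LIFO — newest first]: 276 @ $1.00 + 86 @ $1.00 = $362.00
Total COGS = $488.30 + $362.00 = $850.30
Ending inventory: 175 @ $4.10 + 95 @ $1.00 = $812.50

175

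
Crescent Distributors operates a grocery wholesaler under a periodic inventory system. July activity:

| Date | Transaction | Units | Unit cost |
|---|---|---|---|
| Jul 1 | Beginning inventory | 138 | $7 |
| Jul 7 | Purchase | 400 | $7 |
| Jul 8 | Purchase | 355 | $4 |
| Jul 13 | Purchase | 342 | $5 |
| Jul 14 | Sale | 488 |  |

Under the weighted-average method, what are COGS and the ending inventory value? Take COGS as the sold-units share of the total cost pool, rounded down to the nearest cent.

Jul 14, sell 488: 488/1235 × $6,896.00 → $2,724.89
Ending inventory (cost pool remaining) = $4,171.11

COGS = $2,724.89; ending inventory = $4,171.11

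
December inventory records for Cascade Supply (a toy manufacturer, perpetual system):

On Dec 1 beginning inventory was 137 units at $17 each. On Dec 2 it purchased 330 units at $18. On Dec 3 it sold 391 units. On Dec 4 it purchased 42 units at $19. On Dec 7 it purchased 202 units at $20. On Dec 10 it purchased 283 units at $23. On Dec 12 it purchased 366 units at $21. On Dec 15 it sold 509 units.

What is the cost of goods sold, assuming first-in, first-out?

Dec 3, 391 sold [FIFO — oldest first]: 137 @ $17 + 254 @ $18 = $6,901
Dec 15, 509 sold [FIFO — oldest first]: 76 @ $18 + 42 @ $19 + 202 @ $20 + 189 @ $23 = $10,553
Total COGS = $6,901 + $10,553 = $17,454
Ending inventory: 94 @ $23 + 366 @ $21 = $9,848

COGS = $17,454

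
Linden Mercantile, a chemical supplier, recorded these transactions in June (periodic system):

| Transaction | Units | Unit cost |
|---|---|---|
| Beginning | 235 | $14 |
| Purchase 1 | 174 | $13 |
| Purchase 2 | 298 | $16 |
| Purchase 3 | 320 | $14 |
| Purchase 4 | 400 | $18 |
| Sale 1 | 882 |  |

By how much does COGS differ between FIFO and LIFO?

$1,502

FIFO COGS: 235 @ $14 + 174 @ $13 + 298 @ $16 + 175 @ $14 = $12,770
LIFO COGS: 400 @ $18 + 320 @ $14 + 162 @ $16 = $14,272
Difference = |$12,770 − $14,272| = $1,502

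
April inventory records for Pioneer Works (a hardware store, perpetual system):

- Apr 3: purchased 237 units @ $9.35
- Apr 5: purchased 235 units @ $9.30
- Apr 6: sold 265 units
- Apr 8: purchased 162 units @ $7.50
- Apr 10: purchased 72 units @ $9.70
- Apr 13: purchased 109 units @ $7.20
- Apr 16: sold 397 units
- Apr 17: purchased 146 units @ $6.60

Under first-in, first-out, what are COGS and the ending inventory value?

COGS = $5,888.05; ending inventory = $2,175.20

Apr 6, 265 sold [FIFO — oldest first]: 237 @ $9.35 + 28 @ $9.30 = $2,476.35
Apr 16, 397 sold [FIFO — oldest first]: 207 @ $9.30 + 162 @ $7.50 + 28 @ $9.70 = $3,411.70
Total COGS = $2,476.35 + $3,411.70 = $5,888.05
Ending inventory: 44 @ $9.70 + 109 @ $7.20 + 146 @ $6.60 = $2,175.20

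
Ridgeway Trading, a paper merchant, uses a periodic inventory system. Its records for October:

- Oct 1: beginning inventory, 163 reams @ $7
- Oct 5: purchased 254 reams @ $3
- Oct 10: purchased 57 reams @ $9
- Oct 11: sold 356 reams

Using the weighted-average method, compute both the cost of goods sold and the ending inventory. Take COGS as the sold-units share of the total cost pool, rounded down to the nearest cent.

Oct 11, sell 356: 356/474 × $2,416.00 → $1,814.54
Ending inventory (cost pool remaining) = $601.46

COGS = $1,814.54; ending inventory = $601.46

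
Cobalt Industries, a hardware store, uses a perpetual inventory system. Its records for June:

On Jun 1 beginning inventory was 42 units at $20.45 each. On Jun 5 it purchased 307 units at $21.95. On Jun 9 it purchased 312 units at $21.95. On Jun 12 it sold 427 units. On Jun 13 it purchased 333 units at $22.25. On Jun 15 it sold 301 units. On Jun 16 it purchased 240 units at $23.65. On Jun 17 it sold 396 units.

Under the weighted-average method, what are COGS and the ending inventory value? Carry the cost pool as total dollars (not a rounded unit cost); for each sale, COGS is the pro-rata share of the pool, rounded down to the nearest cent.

COGS = $25,020.08; ending inventory = $2,511.12

After Jun 1: 42 on hand, pool $858.90 (≈ $20.4500 each)
After Jun 5: 349 on hand, pool $7,597.55 (≈ $21.7695 each)
After Jun 9: 661 on hand, pool $14,445.95 (≈ $21.8547 each)
Jun 12, sell 427: 427/661 × $14,445.95 → $9,331.95
After Jun 13: 567 on hand, pool $12,523.25 (≈ $22.0869 each)
Jun 15, sell 301: 301/567 × $12,523.25 → $6,648.14
After Jun 16: 506 on hand, pool $11,551.11 (≈ $22.8283 each)
Jun 17, sell 396: 396/506 × $11,551.11 → $9,039.99
Total COGS = $9,331.95 + $6,648.14 + $9,039.99 = $25,020.08
Ending inventory (cost pool remaining) = $2,511.12
Check: goods available $27,531.20 = COGS $25,020.08 + ending $2,511.12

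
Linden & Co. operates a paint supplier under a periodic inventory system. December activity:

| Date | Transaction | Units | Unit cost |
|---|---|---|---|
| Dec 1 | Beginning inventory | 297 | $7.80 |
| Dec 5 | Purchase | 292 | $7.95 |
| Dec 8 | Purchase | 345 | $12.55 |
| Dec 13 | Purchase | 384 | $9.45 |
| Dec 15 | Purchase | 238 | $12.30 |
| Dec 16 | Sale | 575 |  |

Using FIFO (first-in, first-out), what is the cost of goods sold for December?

Dec 16, 575 sold [FIFO — oldest first]: 297 @ $7.80 + 278 @ $7.95 = $4,526.70
Ending inventory: 14 @ $7.95 + 345 @ $12.55 + 384 @ $9.45 + 238 @ $12.30 = $10,997.25

COGS = $4,526.70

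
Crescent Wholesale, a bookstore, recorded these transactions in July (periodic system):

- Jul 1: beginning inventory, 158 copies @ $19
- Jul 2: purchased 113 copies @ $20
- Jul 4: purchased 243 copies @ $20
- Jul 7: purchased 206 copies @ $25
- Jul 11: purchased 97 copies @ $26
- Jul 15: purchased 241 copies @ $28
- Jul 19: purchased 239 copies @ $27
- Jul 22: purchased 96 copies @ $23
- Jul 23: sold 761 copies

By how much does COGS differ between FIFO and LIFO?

$3,793

FIFO COGS: 158 @ $19 + 113 @ $20 + 243 @ $20 + 206 @ $25 + 41 @ $26 = $16,338
LIFO COGS: 96 @ $23 + 239 @ $27 + 241 @ $28 + 97 @ $26 + 88 @ $25 = $20,131
Difference = |$16,338 − $20,131| = $3,793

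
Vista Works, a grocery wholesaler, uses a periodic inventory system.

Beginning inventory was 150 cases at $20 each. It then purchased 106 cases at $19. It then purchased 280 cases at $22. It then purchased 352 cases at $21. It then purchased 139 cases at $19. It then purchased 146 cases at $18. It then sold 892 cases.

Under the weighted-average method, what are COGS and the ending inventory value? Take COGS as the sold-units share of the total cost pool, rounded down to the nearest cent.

Sale 1, sell 892: 892/1173 × $23,835.00 → $18,125.16
Ending inventory (cost pool remaining) = $5,709.84

COGS = $18,125.16; ending inventory = $5,709.84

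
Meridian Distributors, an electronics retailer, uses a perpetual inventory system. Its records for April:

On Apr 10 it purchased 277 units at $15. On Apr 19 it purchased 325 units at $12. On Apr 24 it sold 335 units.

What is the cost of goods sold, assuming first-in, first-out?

Apr 24, 335 sold [FIFO — oldest first]: 277 @ $15 + 58 @ $12 = $4,851
Ending inventory: 267 @ $12 = $3,204

COGS = $4,851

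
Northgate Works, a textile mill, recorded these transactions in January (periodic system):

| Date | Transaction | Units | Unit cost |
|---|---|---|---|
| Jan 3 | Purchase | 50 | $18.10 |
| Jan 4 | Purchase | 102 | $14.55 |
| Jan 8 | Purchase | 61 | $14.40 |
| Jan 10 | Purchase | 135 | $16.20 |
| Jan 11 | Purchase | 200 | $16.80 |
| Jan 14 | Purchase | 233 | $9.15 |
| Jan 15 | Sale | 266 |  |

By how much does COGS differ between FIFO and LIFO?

$1,439.75

FIFO COGS: 50 @ $18.10 + 102 @ $14.55 + 61 @ $14.40 + 53 @ $16.20 = $4,126.10
LIFO COGS: 233 @ $9.15 + 33 @ $16.80 = $2,686.35
Difference = |$4,126.10 − $2,686.35| = $1,439.75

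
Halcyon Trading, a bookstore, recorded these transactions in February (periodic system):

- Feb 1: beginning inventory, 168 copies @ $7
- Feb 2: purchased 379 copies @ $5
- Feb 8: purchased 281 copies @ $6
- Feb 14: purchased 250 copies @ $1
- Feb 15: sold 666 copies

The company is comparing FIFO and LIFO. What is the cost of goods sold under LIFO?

COGS = $2,611

FIFO COGS: 168 @ $7 + 379 @ $5 + 119 @ $6 = $3,785
LIFO COGS: 250 @ $1 + 281 @ $6 + 135 @ $5 = $2,611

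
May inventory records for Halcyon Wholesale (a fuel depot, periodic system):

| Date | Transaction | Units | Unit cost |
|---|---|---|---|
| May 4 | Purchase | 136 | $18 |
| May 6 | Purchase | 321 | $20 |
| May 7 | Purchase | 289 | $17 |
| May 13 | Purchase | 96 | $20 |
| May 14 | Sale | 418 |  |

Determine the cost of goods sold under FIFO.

May 14, 418 sold [FIFO — oldest first]: 136 @ $18 + 282 @ $20 = $8,088
Ending inventory: 39 @ $20 + 289 @ $17 + 96 @ $20 = $7,613

COGS = $8,088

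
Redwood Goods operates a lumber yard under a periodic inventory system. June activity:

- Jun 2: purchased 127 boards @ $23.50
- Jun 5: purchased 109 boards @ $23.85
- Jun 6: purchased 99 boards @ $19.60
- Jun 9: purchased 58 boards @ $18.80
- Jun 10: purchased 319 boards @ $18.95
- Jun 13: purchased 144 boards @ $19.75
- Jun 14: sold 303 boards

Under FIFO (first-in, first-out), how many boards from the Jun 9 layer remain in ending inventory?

Jun 14, 303 sold [FIFO — oldest first]: 127 @ $23.50 + 109 @ $23.85 + 67 @ $19.60 = $6,897.35
Ending inventory: 32 @ $19.60 + 58 @ $18.80 + 319 @ $18.95 + 144 @ $19.75 = $10,606.65

58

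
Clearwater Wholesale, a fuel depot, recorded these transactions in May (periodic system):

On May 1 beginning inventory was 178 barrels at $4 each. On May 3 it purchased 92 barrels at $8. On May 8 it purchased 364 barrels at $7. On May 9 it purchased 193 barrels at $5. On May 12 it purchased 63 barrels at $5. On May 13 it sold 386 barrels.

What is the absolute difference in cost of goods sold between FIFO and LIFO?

FIFO COGS: 178 @ $4 + 92 @ $8 + 116 @ $7 = $2,260
LIFO COGS: 63 @ $5 + 193 @ $5 + 130 @ $7 = $2,190
Difference = |$2,260 − $2,190| = $70

$70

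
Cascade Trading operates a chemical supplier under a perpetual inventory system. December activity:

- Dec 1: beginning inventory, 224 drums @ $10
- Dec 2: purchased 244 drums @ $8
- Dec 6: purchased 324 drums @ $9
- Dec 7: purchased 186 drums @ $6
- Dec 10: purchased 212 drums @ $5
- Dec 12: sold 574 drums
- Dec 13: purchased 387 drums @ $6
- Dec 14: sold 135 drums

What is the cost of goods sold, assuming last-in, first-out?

Dec 12, 574 sold [LIFO — newest first]: 212 @ $5 + 186 @ $6 + 176 @ $9 = $3,760
Dec 14, 135 sold [LIFO — newest first]: 135 @ $6 = $810
Total COGS = $3,760 + $810 = $4,570
Ending inventory: 224 @ $10 + 244 @ $8 + 148 @ $9 + 252 @ $6 = $7,036
Check: goods available $11,606 = COGS $4,570 + ending $7,036

COGS = $4,570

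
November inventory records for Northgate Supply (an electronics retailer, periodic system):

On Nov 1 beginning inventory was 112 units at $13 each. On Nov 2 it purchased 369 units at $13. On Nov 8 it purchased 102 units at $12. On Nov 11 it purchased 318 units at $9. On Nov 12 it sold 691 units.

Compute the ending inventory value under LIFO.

Nov 12, 691 sold [LIFO — newest first]: 318 @ $9 + 102 @ $12 + 271 @ $13 = $7,609
Ending inventory: 112 @ $13 + 98 @ $13 = $2,730

Ending inventory = $2,730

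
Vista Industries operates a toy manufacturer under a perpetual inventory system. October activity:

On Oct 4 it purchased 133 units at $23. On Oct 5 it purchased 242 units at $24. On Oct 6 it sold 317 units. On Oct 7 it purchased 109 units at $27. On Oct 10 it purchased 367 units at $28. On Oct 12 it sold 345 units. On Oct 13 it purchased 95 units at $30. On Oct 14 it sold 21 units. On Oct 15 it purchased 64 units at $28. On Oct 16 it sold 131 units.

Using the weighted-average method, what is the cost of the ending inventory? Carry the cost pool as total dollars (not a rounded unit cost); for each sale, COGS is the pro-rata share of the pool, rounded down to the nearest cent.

After Oct 4: 133 on hand, pool $3,059.00 (≈ $23.0000 each)
After Oct 5: 375 on hand, pool $8,867.00 (≈ $23.6453 each)
Oct 6, sell 317: 317/375 × $8,867.00 → $7,495.57
After Oct 7: 167 on hand, pool $4,314.43 (≈ $25.8349 each)
After Oct 10: 534 on hand, pool $14,590.43 (≈ $27.3229 each)
Oct 12, sell 345: 345/534 × $14,590.43 → $9,426.40
After Oct 13: 284 on hand, pool $8,014.03 (≈ $28.2184 each)
Oct 14, sell 21: 21/284 × $8,014.03 → $592.58
After Oct 15: 327 on hand, pool $9,213.45 (≈ $28.1757 each)
Oct 16, sell 131: 131/327 × $9,213.45 → $3,691.01
Total COGS = $7,495.57 + $9,426.40 + $592.58 + $3,691.01 = $21,205.56
Ending inventory (cost pool remaining) = $5,522.44
Check: goods available $26,728.00 = COGS $21,205.56 + ending $5,522.44

Ending inventory = $5,522.44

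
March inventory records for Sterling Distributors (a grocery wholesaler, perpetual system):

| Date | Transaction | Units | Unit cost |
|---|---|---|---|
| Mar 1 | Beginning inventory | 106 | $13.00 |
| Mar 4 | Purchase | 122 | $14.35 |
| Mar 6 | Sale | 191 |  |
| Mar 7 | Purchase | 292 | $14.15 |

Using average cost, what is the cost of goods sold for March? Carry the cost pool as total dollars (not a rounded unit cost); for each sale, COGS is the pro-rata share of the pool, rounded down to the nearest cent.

COGS = $2,620.97

After Mar 1: 106 on hand, pool $1,378.00 (≈ $13.0000 each)
After Mar 4: 228 on hand, pool $3,128.70 (≈ $13.7224 each)
Mar 6, sell 191: 191/228 × $3,128.70 → $2,620.97
After Mar 7: 329 on hand, pool $4,639.53 (≈ $14.1019 each)
Ending inventory (cost pool remaining) = $4,639.53
Check: goods available $7,260.50 = COGS $2,620.97 + ending $4,639.53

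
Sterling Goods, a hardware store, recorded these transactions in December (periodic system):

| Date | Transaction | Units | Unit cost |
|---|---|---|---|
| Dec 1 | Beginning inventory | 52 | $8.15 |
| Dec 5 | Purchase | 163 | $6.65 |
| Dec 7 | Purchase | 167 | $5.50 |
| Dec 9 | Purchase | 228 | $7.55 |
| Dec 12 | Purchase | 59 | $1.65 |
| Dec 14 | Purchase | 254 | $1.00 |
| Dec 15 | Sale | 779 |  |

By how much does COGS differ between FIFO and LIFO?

$891.60

FIFO COGS: 52 @ $8.15 + 163 @ $6.65 + 167 @ $5.50 + 228 @ $7.55 + 59 @ $1.65 + 110 @ $1.00 = $4,355.00
LIFO COGS: 254 @ $1.00 + 59 @ $1.65 + 228 @ $7.55 + 167 @ $5.50 + 71 @ $6.65 = $3,463.40
Difference = |$4,355.00 − $3,463.40| = $891.60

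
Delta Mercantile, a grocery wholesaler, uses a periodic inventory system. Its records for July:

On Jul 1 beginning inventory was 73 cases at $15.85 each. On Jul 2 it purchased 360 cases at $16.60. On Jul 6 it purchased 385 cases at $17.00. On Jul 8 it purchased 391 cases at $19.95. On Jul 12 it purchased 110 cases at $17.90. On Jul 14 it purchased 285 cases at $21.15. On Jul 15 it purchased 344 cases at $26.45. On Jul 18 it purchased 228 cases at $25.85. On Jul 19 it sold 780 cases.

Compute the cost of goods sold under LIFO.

COGS = $19,391.80

Jul 19, 780 sold [LIFO — newest first]: 228 @ $25.85 + 344 @ $26.45 + 208 @ $21.15 = $19,391.80
Ending inventory: 73 @ $15.85 + 360 @ $16.60 + 385 @ $17.00 + 391 @ $19.95 + 110 @ $17.90 + 77 @ $21.15 = $25,076.05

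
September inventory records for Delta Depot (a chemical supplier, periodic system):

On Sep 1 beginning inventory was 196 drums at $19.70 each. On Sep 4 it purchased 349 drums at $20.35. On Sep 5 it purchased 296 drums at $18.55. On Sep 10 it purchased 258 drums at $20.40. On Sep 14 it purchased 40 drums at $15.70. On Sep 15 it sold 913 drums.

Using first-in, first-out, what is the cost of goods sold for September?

COGS = $17,922.95

Sep 15, 913 sold [FIFO — oldest first]: 196 @ $19.70 + 349 @ $20.35 + 296 @ $18.55 + 72 @ $20.40 = $17,922.95
Ending inventory: 186 @ $20.40 + 40 @ $15.70 = $4,422.40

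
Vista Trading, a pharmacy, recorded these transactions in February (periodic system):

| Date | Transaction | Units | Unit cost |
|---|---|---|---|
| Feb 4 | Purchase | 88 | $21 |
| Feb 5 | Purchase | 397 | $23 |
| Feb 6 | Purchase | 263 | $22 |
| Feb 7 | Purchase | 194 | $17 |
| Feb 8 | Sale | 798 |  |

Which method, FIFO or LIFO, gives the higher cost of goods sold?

FIFO COGS: 88 @ $21 + 397 @ $23 + 263 @ $22 + 50 @ $17 = $17,615
LIFO COGS: 194 @ $17 + 263 @ $22 + 341 @ $23 = $16,927

FIFO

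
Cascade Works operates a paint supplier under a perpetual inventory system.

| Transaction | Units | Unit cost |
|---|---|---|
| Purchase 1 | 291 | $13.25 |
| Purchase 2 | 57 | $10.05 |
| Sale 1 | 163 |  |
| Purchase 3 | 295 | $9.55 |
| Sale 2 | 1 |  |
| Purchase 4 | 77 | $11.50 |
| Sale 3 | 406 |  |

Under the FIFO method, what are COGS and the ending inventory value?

Sale 1 (163) [FIFO — oldest first]: 163 @ $13.25 = $2,159.75
Sale 2 (1) [FIFO — oldest first]: 1 @ $13.25 = $13.25
Sale 3 (406) [FIFO — oldest first]: 127 @ $13.25 + 57 @ $10.05 + 222 @ $9.55 = $4,375.70
Total COGS = $2,159.75 + $13.25 + $4,375.70 = $6,548.70
Ending inventory: 73 @ $9.55 + 77 @ $11.50 = $1,582.65
Check: goods available $8,131.35 = COGS $6,548.70 + ending $1,582.65

COGS = $6,548.70; ending inventory = $1,582.65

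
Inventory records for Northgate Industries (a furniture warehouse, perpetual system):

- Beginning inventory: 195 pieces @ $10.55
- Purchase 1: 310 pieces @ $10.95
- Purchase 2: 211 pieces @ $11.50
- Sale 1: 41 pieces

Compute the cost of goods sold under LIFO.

Sale 1 (41) [LIFO — newest first]: 41 @ $11.50 = $471.50
Ending inventory: 195 @ $10.55 + 310 @ $10.95 + 170 @ $11.50 = $7,406.75
Check: goods available $7,878.25 = COGS $471.50 + ending $7,406.75

COGS = $471.50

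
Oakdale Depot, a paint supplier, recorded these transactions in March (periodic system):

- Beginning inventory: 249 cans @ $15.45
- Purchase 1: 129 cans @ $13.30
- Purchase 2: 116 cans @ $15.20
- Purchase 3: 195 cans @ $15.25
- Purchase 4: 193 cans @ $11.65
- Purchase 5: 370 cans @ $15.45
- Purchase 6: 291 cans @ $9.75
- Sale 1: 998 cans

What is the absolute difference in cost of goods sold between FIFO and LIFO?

$1,342.15

FIFO COGS: 249 @ $15.45 + 129 @ $13.30 + 116 @ $15.20 + 195 @ $15.25 + 193 @ $11.65 + 116 @ $15.45 = $14,340.35
LIFO COGS: 291 @ $9.75 + 370 @ $15.45 + 193 @ $11.65 + 144 @ $15.25 = $12,998.20
Difference = |$14,340.35 − $12,998.20| = $1,342.15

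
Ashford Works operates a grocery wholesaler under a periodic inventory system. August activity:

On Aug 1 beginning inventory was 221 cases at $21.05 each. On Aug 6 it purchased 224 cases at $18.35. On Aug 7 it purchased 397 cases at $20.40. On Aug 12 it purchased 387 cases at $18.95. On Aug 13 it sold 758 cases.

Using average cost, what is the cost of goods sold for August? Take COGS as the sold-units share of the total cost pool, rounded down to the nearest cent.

Aug 13, sell 758: 758/1229 × $24,194.90 → $14,922.48
Ending inventory (cost pool remaining) = $9,272.42

COGS = $14,922.48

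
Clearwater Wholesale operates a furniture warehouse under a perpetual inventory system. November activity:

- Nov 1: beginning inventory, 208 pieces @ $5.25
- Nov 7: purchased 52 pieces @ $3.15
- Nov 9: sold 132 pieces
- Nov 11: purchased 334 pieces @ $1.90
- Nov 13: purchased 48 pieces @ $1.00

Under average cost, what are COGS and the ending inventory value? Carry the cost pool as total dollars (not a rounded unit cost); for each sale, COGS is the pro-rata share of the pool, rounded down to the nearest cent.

COGS = $637.56; ending inventory = $1,300.84

After Nov 1: 208 on hand, pool $1,092.00 (≈ $5.2500 each)
After Nov 7: 260 on hand, pool $1,255.80 (≈ $4.8300 each)
Nov 9, sell 132: 132/260 × $1,255.80 → $637.56
After Nov 11: 462 on hand, pool $1,252.84 (≈ $2.7118 each)
After Nov 13: 510 on hand, pool $1,300.84 (≈ $2.5507 each)
Ending inventory (cost pool remaining) = $1,300.84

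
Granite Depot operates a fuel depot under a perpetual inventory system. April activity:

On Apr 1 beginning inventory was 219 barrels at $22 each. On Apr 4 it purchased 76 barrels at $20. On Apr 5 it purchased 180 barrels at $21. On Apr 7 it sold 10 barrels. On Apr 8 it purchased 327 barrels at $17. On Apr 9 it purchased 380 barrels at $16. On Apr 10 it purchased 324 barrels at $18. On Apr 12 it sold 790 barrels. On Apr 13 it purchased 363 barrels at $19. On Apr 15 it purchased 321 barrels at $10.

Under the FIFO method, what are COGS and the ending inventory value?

COGS = $15,643; ending inventory = $22,053

Apr 7, 10 sold [FIFO — oldest first]: 10 @ $22 = $220
Apr 12, 790 sold [FIFO — oldest first]: 209 @ $22 + 76 @ $20 + 180 @ $21 + 325 @ $17 = $15,423
Total COGS = $220 + $15,423 = $15,643
Ending inventory: 2 @ $17 + 380 @ $16 + 324 @ $18 + 363 @ $19 + 321 @ $10 = $22,053
Check: goods available $37,696 = COGS $15,643 + ending $22,053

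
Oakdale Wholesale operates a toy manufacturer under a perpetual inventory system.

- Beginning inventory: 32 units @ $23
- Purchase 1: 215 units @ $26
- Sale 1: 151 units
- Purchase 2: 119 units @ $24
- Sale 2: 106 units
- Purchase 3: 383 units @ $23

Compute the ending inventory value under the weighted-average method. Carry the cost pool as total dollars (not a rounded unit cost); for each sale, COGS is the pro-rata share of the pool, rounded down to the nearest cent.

Ending inventory = $11,503.43

After Beginning: 32 on hand, pool $736.00 (≈ $23.0000 each)
After Purchase 1: 247 on hand, pool $6,326.00 (≈ $25.6113 each)
Sale 1, sell 151: 151/247 × $6,326.00 → $3,867.31
After Purchase 2: 215 on hand, pool $5,314.69 (≈ $24.7195 each)
Sale 2, sell 106: 106/215 × $5,314.69 → $2,620.26
After Purchase 3: 492 on hand, pool $11,503.43 (≈ $23.3810 each)
Total COGS = $3,867.31 + $2,620.26 = $6,487.57
Ending inventory (cost pool remaining) = $11,503.43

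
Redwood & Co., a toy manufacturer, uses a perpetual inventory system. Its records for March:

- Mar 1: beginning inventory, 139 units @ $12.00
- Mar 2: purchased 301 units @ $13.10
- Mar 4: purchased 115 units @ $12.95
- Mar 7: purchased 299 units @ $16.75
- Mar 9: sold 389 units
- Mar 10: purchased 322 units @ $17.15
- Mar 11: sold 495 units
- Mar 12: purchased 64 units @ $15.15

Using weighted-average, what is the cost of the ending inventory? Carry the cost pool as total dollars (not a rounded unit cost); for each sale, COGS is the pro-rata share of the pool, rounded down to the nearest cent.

After Mar 1: 139 on hand, pool $1,668.00 (≈ $12.0000 each)
After Mar 2: 440 on hand, pool $5,611.10 (≈ $12.7525 each)
After Mar 4: 555 on hand, pool $7,100.35 (≈ $12.7934 each)
After Mar 7: 854 on hand, pool $12,108.60 (≈ $14.1787 each)
Mar 9, sell 389: 389/854 × $12,108.60 → $5,515.50
After Mar 10: 787 on hand, pool $12,115.40 (≈ $15.3944 each)
Mar 11, sell 495: 495/787 × $12,115.40 → $7,620.23
After Mar 12: 356 on hand, pool $5,464.77 (≈ $15.3505 each)
Total COGS = $5,515.50 + $7,620.23 = $13,135.73
Ending inventory (cost pool remaining) = $5,464.77
Check: goods available $18,600.50 = COGS $13,135.73 + ending $5,464.77

Ending inventory = $5,464.77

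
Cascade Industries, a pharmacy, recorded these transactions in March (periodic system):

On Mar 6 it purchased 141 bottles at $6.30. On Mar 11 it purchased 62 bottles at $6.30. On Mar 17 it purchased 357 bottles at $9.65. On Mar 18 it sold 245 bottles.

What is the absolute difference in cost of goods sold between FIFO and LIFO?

$680.05

FIFO COGS: 141 @ $6.30 + 62 @ $6.30 + 42 @ $9.65 = $1,684.20
LIFO COGS: 245 @ $9.65 = $2,364.25
Difference = |$1,684.20 − $2,364.25| = $680.05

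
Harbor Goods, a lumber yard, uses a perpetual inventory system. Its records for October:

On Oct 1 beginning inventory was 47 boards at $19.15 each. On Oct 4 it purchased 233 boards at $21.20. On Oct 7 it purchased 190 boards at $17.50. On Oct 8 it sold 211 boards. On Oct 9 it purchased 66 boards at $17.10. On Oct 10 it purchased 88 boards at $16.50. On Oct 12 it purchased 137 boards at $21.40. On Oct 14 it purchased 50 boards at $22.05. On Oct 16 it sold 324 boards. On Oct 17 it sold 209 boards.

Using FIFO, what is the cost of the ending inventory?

Oct 8, 211 sold [FIFO — oldest first]: 47 @ $19.15 + 164 @ $21.20 = $4,376.85
Oct 16, 324 sold [FIFO — oldest first]: 69 @ $21.20 + 190 @ $17.50 + 65 @ $17.10 = $5,899.30
Oct 17, 209 sold [FIFO — oldest first]: 1 @ $17.10 + 88 @ $16.50 + 120 @ $21.40 = $4,037.10
Total COGS = $4,376.85 + $5,899.30 + $4,037.10 = $14,313.25
Ending inventory: 17 @ $21.40 + 50 @ $22.05 = $1,466.30

Ending inventory = $1,466.30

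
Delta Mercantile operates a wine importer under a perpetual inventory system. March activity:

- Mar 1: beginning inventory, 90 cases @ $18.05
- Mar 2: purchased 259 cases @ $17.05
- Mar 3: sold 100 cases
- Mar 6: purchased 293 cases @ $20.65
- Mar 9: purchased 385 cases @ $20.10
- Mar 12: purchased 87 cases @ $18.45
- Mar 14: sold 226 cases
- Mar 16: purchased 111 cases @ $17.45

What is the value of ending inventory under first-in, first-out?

Mar 3, 100 sold [FIFO — oldest first]: 90 @ $18.05 + 10 @ $17.05 = $1,795.00
Mar 14, 226 sold [FIFO — oldest first]: 226 @ $17.05 = $3,853.30
Total COGS = $1,795.00 + $3,853.30 = $5,648.30
Ending inventory: 23 @ $17.05 + 293 @ $20.65 + 385 @ $20.10 + 87 @ $18.45 + 111 @ $17.45 = $17,723.20

Ending inventory = $17,723.20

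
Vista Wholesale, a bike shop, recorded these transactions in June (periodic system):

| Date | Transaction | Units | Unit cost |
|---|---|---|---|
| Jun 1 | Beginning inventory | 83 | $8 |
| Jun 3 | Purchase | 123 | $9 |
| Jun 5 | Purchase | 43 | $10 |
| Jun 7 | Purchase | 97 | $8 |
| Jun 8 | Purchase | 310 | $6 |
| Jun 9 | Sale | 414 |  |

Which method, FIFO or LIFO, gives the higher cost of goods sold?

FIFO

FIFO COGS: 83 @ $8 + 123 @ $9 + 43 @ $10 + 97 @ $8 + 68 @ $6 = $3,385
LIFO COGS: 310 @ $6 + 97 @ $8 + 7 @ $10 = $2,706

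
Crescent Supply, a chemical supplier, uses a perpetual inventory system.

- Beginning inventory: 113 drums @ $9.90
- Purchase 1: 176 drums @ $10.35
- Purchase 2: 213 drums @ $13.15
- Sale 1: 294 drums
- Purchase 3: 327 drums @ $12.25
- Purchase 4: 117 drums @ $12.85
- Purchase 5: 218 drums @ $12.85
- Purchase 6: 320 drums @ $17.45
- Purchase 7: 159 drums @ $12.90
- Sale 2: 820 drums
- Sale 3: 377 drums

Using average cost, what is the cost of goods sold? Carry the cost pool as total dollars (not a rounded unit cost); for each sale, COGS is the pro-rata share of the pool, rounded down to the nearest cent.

After Beginning: 113 on hand, pool $1,118.70 (≈ $9.9000 each)
After Purchase 1: 289 on hand, pool $2,940.30 (≈ $10.1740 each)
After Purchase 2: 502 on hand, pool $5,741.25 (≈ $11.4368 each)
Sale 1, sell 294: 294/502 × $5,741.25 → $3,362.40
After Purchase 3: 535 on hand, pool $6,384.60 (≈ $11.9338 each)
After Purchase 4: 652 on hand, pool $7,888.05 (≈ $12.0982 each)
After Purchase 5: 870 on hand, pool $10,689.35 (≈ $12.2866 each)
After Purchase 6: 1190 on hand, pool $16,273.35 (≈ $13.6751 each)
After Purchase 7: 1349 on hand, pool $18,324.45 (≈ $13.5837 each)
Sale 2, sell 820: 820/1349 × $18,324.45 → $11,138.65
Sale 3, sell 377: 377/529 × $7,185.80 → $5,121.07
Total COGS = $3,362.40 + $11,138.65 + $5,121.07 = $19,622.12
Ending inventory (cost pool remaining) = $2,064.73
Check: goods available $21,686.85 = COGS $19,622.12 + ending $2,064.73

COGS = $19,622.12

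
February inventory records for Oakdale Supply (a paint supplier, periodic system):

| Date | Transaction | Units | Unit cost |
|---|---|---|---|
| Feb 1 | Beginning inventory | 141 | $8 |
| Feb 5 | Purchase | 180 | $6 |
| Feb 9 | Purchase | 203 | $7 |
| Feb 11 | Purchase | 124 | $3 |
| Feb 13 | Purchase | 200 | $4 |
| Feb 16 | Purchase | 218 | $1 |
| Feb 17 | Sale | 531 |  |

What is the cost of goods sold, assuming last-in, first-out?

COGS = $1,357

Feb 17, 531 sold [LIFO — newest first]: 218 @ $1 + 200 @ $4 + 113 @ $3 = $1,357
Ending inventory: 141 @ $8 + 180 @ $6 + 203 @ $7 + 11 @ $3 = $3,662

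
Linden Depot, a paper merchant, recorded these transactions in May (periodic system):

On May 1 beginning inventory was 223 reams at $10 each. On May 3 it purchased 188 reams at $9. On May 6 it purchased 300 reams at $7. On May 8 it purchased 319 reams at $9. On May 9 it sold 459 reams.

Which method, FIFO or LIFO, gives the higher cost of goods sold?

FIFO

FIFO COGS: 223 @ $10 + 188 @ $9 + 48 @ $7 = $4,258
LIFO COGS: 319 @ $9 + 140 @ $7 = $3,851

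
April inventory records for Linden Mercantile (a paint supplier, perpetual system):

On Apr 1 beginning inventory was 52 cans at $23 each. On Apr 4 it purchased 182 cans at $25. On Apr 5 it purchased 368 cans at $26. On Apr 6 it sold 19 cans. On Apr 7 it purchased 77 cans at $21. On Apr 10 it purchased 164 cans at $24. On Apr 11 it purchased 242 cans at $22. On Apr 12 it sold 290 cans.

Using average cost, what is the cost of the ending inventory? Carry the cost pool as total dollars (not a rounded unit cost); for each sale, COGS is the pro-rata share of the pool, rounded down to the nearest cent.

After Apr 1: 52 on hand, pool $1,196.00 (≈ $23.0000 each)
After Apr 4: 234 on hand, pool $5,746.00 (≈ $24.5556 each)
After Apr 5: 602 on hand, pool $15,314.00 (≈ $25.4385 each)
Apr 6, sell 19: 19/602 × $15,314.00 → $483.33
After Apr 7: 660 on hand, pool $16,447.67 (≈ $24.9207 each)
After Apr 10: 824 on hand, pool $20,383.67 (≈ $24.7375 each)
After Apr 11: 1066 on hand, pool $25,707.67 (≈ $24.1160 each)
Apr 12, sell 290: 290/1066 × $25,707.67 → $6,993.64
Total COGS = $483.33 + $6,993.64 = $7,476.97
Ending inventory (cost pool remaining) = $18,714.03

Ending inventory = $18,714.03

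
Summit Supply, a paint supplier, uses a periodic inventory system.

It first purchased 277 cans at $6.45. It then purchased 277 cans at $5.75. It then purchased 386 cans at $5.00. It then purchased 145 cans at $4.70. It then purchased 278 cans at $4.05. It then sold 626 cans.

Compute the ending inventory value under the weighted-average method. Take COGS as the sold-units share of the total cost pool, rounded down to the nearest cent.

Sale 1, sell 626: 626/1363 × $7,116.80 → $3,268.61
Ending inventory (cost pool remaining) = $3,848.19
Check: goods available $7,116.80 = COGS $3,268.61 + ending $3,848.19

Ending inventory = $3,848.19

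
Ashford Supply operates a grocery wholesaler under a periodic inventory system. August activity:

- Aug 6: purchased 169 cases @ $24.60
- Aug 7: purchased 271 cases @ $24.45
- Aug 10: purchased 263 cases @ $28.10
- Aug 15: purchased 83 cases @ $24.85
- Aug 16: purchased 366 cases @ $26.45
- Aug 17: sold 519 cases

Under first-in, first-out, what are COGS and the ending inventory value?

COGS = $13,003.25; ending inventory = $16,913.65

Aug 17, 519 sold [FIFO — oldest first]: 169 @ $24.60 + 271 @ $24.45 + 79 @ $28.10 = $13,003.25
Ending inventory: 184 @ $28.10 + 83 @ $24.85 + 366 @ $26.45 = $16,913.65
Check: goods available $29,916.90 = COGS $13,003.25 + ending $16,913.65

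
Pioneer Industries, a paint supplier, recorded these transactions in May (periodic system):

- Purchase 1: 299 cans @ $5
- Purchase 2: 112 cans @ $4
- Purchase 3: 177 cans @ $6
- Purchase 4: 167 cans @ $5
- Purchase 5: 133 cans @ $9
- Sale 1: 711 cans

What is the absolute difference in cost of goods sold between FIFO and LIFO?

$532

FIFO COGS: 299 @ $5 + 112 @ $4 + 177 @ $6 + 123 @ $5 = $3,620
LIFO COGS: 133 @ $9 + 167 @ $5 + 177 @ $6 + 112 @ $4 + 122 @ $5 = $4,152
Difference = |$3,620 − $4,152| = $532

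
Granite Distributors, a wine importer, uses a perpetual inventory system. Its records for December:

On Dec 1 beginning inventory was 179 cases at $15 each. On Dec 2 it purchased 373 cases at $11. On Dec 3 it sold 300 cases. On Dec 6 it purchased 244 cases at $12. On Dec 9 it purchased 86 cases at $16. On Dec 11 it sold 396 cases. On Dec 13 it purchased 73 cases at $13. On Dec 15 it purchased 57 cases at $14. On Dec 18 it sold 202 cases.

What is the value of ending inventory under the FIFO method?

Ending inventory = $1,539

Dec 3, 300 sold [FIFO — oldest first]: 179 @ $15 + 121 @ $11 = $4,016
Dec 11, 396 sold [FIFO — oldest first]: 252 @ $11 + 144 @ $12 = $4,500
Dec 18, 202 sold [FIFO — oldest first]: 100 @ $12 + 86 @ $16 + 16 @ $13 = $2,784
Total COGS = $4,016 + $4,500 + $2,784 = $11,300
Ending inventory: 57 @ $13 + 57 @ $14 = $1,539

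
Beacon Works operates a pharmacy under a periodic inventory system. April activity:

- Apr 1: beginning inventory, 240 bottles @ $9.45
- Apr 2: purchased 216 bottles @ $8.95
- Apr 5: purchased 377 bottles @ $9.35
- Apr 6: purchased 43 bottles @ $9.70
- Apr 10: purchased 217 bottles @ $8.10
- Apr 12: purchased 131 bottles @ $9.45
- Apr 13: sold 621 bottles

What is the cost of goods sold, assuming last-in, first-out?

Apr 13, 621 sold [LIFO — newest first]: 131 @ $9.45 + 217 @ $8.10 + 43 @ $9.70 + 230 @ $9.35 = $5,563.25
Ending inventory: 240 @ $9.45 + 216 @ $8.95 + 147 @ $9.35 = $5,575.65

COGS = $5,563.25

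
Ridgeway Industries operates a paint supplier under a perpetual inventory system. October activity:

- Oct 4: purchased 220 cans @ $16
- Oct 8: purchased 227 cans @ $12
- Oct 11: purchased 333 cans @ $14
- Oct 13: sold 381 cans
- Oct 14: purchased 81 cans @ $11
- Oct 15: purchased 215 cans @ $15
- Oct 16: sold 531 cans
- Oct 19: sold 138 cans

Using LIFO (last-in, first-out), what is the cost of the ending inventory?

Ending inventory = $416

Oct 13, 381 sold [LIFO — newest first]: 333 @ $14 + 48 @ $12 = $5,238
Oct 16, 531 sold [LIFO — newest first]: 215 @ $15 + 81 @ $11 + 179 @ $12 + 56 @ $16 = $7,160
Oct 19, 138 sold [LIFO — newest first]: 138 @ $16 = $2,208
Total COGS = $5,238 + $7,160 + $2,208 = $14,606
Ending inventory: 26 @ $16 = $416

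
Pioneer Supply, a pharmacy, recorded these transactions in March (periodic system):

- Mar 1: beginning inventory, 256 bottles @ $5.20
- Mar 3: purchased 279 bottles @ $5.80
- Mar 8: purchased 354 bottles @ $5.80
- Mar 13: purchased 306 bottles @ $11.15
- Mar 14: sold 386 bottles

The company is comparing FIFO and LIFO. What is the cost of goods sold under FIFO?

FIFO COGS: 256 @ $5.20 + 130 @ $5.80 = $2,085.20
LIFO COGS: 306 @ $11.15 + 80 @ $5.80 = $3,875.90

COGS = $2,085.20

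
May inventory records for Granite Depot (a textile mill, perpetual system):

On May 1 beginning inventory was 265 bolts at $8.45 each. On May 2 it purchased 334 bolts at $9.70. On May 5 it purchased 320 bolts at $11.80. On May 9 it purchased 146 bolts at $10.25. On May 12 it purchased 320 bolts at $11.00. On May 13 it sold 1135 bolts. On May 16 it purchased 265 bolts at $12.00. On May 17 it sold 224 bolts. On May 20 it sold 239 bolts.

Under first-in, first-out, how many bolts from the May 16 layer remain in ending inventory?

52

May 13, 1135 sold [FIFO — oldest first]: 265 @ $8.45 + 334 @ $9.70 + 320 @ $11.80 + 146 @ $10.25 + 70 @ $11.00 = $11,521.55
May 17, 224 sold [FIFO — oldest first]: 224 @ $11.00 = $2,464.00
May 20, 239 sold [FIFO — oldest first]: 26 @ $11.00 + 213 @ $12.00 = $2,842.00
Total COGS = $11,521.55 + $2,464.00 + $2,842.00 = $16,827.55
Ending inventory: 52 @ $12.00 = $624.00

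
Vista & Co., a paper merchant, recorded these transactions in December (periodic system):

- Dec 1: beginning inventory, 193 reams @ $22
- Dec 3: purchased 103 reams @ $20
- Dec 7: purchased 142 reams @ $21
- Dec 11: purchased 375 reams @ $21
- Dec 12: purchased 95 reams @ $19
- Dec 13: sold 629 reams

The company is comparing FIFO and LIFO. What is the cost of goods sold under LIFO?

FIFO COGS: 193 @ $22 + 103 @ $20 + 142 @ $21 + 191 @ $21 = $13,299
LIFO COGS: 95 @ $19 + 375 @ $21 + 142 @ $21 + 17 @ $20 = $13,002

COGS = $13,002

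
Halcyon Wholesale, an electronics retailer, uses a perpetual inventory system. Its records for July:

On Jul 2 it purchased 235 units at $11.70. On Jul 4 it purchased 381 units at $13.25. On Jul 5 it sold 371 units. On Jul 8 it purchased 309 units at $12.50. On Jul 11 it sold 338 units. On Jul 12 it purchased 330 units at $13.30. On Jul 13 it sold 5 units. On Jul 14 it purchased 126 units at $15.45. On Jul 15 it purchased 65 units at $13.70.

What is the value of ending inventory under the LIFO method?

Ending inventory = $9,686.90

Jul 5, 371 sold [LIFO — newest first]: 371 @ $13.25 = $4,915.75
Jul 11, 338 sold [LIFO — newest first]: 309 @ $12.50 + 10 @ $13.25 + 19 @ $11.70 = $4,217.30
Jul 13, 5 sold [LIFO — newest first]: 5 @ $13.30 = $66.50
Total COGS = $4,915.75 + $4,217.30 + $66.50 = $9,199.55
Ending inventory: 216 @ $11.70 + 325 @ $13.30 + 126 @ $15.45 + 65 @ $13.70 = $9,686.90
Check: goods available $18,886.45 = COGS $9,199.55 + ending $9,686.90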